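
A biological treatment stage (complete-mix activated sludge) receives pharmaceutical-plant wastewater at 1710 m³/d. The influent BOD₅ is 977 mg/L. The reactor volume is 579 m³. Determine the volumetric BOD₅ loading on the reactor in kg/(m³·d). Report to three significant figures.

L_v ≈ 2.89 kg BOD₅/(m³·d)

Volumetric loading L_v = Q·S₀ / V = 1710 × 977 g/m³ / 579.0 m³ = 2885 g/(m³·d) = 2.885 kg BOD₅/(m³·d).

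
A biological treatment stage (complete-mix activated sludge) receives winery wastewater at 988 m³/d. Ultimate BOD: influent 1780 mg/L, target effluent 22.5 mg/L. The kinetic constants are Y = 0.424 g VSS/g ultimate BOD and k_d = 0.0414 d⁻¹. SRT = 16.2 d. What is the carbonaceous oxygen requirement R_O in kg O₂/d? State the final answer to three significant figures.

Y_obs = Y / (1 + k_d θ_c) = 0.424 / (1 + 0.0414 × 16.2) = 0.424 / 1.671 = 0.2538.
ΔS = 1780 − 22.5 = 1758 mg/L, so the substrate removal rate is 988 × 1758/1000 = 1736 kg ultimate BOD/d.
Biomass synthesised: P_X = Y_obs × 1736 = 440.7 kg VSS/d.
R_O = Q·(S₀ − S) − 1.42·P_X = 1736 − 1.42 × 440.7 = 1111 kg O₂/d.

R_O ≈ 1110 kg O₂/d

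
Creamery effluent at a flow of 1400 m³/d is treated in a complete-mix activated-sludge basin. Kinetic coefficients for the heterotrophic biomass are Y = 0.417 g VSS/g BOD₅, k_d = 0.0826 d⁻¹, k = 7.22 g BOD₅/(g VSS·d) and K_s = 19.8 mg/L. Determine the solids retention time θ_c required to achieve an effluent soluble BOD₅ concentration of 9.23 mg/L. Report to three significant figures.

θ_c ≈ 1.14 d

At the target effluent, Y k S/(K_s+S) = 0.417×7.22×9.23/29.03 = 0.9573 d⁻¹.
1/θ_c = 0.9573 − 0.0826 = 0.8747 d⁻¹, so θ_c = 1.143 d.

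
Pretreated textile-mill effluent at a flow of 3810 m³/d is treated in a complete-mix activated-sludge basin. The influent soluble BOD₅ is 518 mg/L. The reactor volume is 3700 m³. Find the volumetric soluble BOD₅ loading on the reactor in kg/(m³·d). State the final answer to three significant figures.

L_v ≈ 0.533 kg soluble BOD₅/(m³·d)

Volumetric loading L_v = Q·S₀ / V = 3810 × 518 g/m³ / 3700 m³ = 533.4 g/(m³·d) = 0.5334 kg soluble BOD₅/(m³·d).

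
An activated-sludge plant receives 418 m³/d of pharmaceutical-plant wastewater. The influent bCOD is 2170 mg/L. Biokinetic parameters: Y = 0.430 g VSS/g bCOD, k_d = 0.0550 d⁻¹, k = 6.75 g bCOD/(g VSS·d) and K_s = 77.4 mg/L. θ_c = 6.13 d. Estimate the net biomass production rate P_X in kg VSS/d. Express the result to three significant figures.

P_X ≈ 291 kg VSS/d

For a completely mixed reactor with recycle the Lawrence–McCarty relation gives S = K_s·(1 + k_d·θ_c) / [θ_c·(Y·k − k_d) − 1] = 77.4 × (1 + 0.0550 × 6.13) / [6.13 × (0.430 × 6.75 − 0.0550) − 1] = 103.5 / 16.46 = 6.290 mg/L.
Y_obs = Y / (1 + k_d θ_c) = 0.430 / (1 + 0.0550 × 6.13) = 0.430 / 1.337 = 0.3216.
Q·(S₀ − S) = 418 × (2170 − 6.29) × 10⁻³ = 904.4 kg/d removed.
So the net sludge growth is P_X = 0.3216 × 904.4 = 290.8 kg VSS/d.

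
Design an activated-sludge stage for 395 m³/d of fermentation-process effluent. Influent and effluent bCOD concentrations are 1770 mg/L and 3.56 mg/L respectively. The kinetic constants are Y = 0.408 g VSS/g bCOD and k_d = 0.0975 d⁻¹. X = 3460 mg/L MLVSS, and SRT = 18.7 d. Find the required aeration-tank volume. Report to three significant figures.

From the SRT design equation V = Y Q (S₀−S) θ_c / [X (1 + k_d θ_c)] = 0.408 × 395 × (1770 − 3.56) × 18.7 / [3460 × (1 + 0.0975 × 18.7)] = 5.32×10^6 / 9768 = 545.0 m³.

V ≈ 545 m³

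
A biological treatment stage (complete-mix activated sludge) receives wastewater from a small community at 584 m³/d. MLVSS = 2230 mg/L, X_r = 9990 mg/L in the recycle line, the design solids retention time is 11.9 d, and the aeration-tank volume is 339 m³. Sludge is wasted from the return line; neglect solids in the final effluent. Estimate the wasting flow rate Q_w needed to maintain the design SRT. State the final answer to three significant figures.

θ_c = V·X/(Q_w·X_r) when wasting from the recycle, so Q_w = V·X/(θ_c·X_r) = 339.0 × 2230 / (11.9 × 9990) = 6.359 m³/d.

Q_w ≈ 6.36 m³/d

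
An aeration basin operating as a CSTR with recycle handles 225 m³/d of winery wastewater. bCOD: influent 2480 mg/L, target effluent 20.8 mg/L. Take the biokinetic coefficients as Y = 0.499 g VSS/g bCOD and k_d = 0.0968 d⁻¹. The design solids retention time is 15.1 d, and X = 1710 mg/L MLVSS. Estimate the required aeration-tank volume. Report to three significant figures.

V ≈ 990 m³

Rearranging the biomass balance for a CMAS with decay, V = Y·Q·ΔS·θ_c / [X·(1+k_d θ_c)] = 0.499 × 225 × (2480 − 20.8) × 15.1 / [1710 × (1 + 0.0968 × 15.1)] = 4.17×10^6 / 4209 = 990.4 m³.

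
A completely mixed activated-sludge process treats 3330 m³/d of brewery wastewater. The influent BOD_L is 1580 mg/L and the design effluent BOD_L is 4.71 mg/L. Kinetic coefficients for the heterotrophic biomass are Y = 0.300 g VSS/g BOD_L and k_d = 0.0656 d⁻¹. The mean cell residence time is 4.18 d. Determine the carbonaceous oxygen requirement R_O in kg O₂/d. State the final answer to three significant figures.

Y_obs = Y / (1 + k_d θ_c) = 0.300 / (1 + 0.0656 × 4.18) = 0.300 / 1.274 = 0.2354.
Mass of BOD_L removed per day: Q(S₀ − S) = 3330 × 1575 g/m³ = 5246 kg/d.
Biomass synthesised: P_X = Y_obs × 5246 = 1235 kg VSS/d.
R_O = Q·(S₀ − S) − 1.42·P_X = 5246 − 1.42 × 1235 = 3492 kg O₂/d.

R_O ≈ 3490 kg O₂/d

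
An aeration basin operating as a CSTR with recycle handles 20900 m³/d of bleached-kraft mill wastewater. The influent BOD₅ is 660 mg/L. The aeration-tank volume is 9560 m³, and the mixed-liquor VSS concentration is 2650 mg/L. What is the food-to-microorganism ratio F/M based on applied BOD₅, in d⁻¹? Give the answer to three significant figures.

F/M = Q·S₀ / (V·X) = 20900 × 660 / (9560 × 2650) = 0.5445 g BOD₅·(g VSS·d)⁻¹.

F/M ≈ 0.544 d⁻¹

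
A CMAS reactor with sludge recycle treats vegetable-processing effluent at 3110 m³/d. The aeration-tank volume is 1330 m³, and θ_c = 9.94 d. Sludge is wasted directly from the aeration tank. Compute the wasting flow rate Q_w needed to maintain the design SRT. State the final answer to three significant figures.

With mixed-liquor wasting, θ_c = V/Q_w, so Q_w = V/θ_c = 1330/9.94 = 133.8 m³/d.

Q_w ≈ 134 m³/d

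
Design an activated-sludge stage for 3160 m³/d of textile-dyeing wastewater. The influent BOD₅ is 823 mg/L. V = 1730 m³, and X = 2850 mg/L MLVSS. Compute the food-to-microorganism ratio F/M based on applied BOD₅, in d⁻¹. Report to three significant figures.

F/M ≈ 0.527 d⁻¹

Food-to-microorganism ratio F/M = Q S₀ / (V X) = 3160 × 823 / (1730 × 2850) = 0.5275 d⁻¹.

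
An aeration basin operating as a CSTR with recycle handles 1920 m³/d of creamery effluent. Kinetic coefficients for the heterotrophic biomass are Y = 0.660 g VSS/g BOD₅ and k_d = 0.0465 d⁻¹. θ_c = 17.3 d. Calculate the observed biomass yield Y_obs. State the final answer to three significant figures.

Y_obs ≈ 0.366 g VSS/g BOD₅

Y_obs = Y / (1 + k_d θ_c) = 0.660 / (1 + 0.0465 × 17.3) = 0.660 / 1.804 = 0.3658.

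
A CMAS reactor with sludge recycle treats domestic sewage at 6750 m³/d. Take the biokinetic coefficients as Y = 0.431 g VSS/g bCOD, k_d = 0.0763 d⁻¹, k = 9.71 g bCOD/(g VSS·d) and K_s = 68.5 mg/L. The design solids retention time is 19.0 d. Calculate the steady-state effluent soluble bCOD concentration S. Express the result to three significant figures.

S ≈ 2.18 mg/L

From the Monod/SRT balance for a CMAS, S = K_s·(1+k_d θ_c)/[θ_c·(Y k − k_d) − 1] = 68.5 × (1 + 0.0763 × 19.0) / [19.0 × (0.431 × 9.71 − 0.0763) − 1] = 167.8 / 77.07 = 2.177 mg/L.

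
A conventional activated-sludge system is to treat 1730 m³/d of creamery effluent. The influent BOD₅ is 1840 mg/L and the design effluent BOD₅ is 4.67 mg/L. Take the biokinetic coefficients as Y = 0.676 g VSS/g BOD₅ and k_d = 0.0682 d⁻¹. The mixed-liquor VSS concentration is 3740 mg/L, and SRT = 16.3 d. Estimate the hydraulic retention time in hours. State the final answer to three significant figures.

τ ≈ 61.5 h

From the SRT design equation V = Y Q (S₀−S) θ_c / [X (1 + k_d θ_c)] = 0.676 × 1730 × (1840 − 4.67) × 16.3 / [3740 × (1 + 0.0682 × 16.3)] = 3.5×10^7 / 7898 = 4430 m³.
τ = V/Q = 4430/1730 = 2.561 d, or 61.46 h.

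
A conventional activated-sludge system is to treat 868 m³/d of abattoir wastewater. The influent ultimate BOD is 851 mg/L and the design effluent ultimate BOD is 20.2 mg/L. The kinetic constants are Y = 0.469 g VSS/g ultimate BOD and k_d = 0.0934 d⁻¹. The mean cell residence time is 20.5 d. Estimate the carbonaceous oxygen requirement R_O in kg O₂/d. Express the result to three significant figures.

Correct the yield for decay: Y_obs = Y/(1 + k_d θ_c) = 0.469 / (1 + 0.0934 × 20.5) = 0.469 / 2.915 = 0.1609.
Mass of ultimate BOD removed per day: Q(S₀ − S) = 868 × 830.8 g/m³ = 721.1 kg/d.
P_X = Y_obs·Q·(S₀ − S) = 0.1609 × 721.1 = 116.0 kg VSS/d.
Carbonaceous O₂ demand = substrate oxidised − cell-mass equivalent = 721.1 − 1.42 × 116.0 = 556.4 kg O₂/d.

R_O ≈ 556 kg O₂/d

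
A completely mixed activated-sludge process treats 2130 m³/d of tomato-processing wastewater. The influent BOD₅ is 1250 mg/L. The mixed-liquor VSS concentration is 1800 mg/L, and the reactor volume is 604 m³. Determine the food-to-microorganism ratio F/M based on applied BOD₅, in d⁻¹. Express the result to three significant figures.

Food-to-microorganism ratio F/M = Q S₀ / (V X) = 2130 × 1250 / (604.0 × 1800) = 2.449 d⁻¹.

F/M ≈ 2.45 d⁻¹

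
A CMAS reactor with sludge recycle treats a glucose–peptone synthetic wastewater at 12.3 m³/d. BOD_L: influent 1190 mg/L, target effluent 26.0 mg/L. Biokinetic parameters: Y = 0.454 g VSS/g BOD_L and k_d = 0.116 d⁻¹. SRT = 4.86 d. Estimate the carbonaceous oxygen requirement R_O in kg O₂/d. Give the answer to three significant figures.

R_O ≈ 8.41 kg O₂/d

The observed yield is Y_obs = Y/(1 + k_d·θ_c) = 0.454 / (1 + 0.116 × 4.86) = 0.454 / 1.564 = 0.2903 g VSS per g BOD_L removed.
Q·(S₀ − S) = 12.3 × (1190 − 26.0) × 10⁻³ = 14.32 kg/d removed.
P_X = Y_obs·Q·(S₀ − S) = 0.2903 × 14.32 = 4.157 kg VSS/d.
R_O = Q·ΔS − 1.42 P_X = 14.32 − 5.902 = 8.415 kg O₂/d.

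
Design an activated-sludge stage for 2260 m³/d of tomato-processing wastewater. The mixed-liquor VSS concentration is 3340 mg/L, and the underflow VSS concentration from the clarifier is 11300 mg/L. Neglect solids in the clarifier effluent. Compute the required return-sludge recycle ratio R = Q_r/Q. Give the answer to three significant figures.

R = Q_r/Q = X/(X_r − X) = 3340 / (11300 − 3340) = 0.4196.

R ≈ 0.420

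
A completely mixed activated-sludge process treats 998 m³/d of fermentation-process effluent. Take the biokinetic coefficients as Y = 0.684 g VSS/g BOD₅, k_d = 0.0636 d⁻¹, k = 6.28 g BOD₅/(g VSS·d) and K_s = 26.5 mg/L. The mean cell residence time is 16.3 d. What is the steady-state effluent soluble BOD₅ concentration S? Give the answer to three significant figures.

For a completely mixed reactor with recycle the Lawrence–McCarty relation gives S = K_s·(1 + k_d·θ_c) / [θ_c·(Y·k − k_d) − 1] = 26.5 × (1 + 0.0636 × 16.3) / [16.3 × (0.684 × 6.28 − 0.0636) − 1] = 53.97 / 67.98 = 0.7939 mg/L.

S ≈ 0.794 mg/L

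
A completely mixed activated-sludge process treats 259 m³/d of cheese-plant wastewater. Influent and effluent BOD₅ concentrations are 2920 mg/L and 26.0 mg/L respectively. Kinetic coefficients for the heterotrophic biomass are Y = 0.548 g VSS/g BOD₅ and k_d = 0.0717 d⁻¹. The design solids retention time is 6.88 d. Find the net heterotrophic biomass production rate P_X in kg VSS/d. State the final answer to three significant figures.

P_X ≈ 275 kg VSS/d

Y_obs = Y / (1 + k_d θ_c) = 0.548 / (1 + 0.0717 × 6.88) = 0.548 / 1.493 = 0.3670.
Mass of BOD₅ removed per day: Q(S₀ − S) = 259 × 2894 g/m³ = 749.5 kg/d.
Biomass produced: P_X = Y_obs·Q·ΔS = 0.3670 × 749.5 ≈ 275.1 kg VSS/d.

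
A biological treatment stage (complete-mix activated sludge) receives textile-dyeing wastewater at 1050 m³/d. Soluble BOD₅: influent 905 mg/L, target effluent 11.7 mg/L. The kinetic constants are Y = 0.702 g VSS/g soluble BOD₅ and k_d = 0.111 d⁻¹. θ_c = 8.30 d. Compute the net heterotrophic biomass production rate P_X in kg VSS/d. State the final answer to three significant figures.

Observed yield with endogenous decay: Y_obs = Y / (1 + k_d·θ_c) = 0.702 / (1 + 0.111 × 8.30) = 0.702 / 1.921 = 0.3654 g VSS/g soluble BOD₅.
Mass of soluble BOD₅ removed per day: Q(S₀ − S) = 1050 × 893.3 g/m³ = 938.0 kg/d.
So the net sludge growth is P_X = 0.3654 × 938.0 = 342.7 kg VSS/d.

P_X ≈ 343 kg VSS/d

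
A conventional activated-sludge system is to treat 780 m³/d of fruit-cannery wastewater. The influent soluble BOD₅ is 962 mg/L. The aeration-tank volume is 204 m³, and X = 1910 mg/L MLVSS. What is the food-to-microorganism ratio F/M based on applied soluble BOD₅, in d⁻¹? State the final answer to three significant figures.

F/M = Q·S₀ / (V·X) = 780 × 962 / (204.0 × 1910) = 1.926 g soluble BOD₅·(g VSS·d)⁻¹.

F/M ≈ 1.93 d⁻¹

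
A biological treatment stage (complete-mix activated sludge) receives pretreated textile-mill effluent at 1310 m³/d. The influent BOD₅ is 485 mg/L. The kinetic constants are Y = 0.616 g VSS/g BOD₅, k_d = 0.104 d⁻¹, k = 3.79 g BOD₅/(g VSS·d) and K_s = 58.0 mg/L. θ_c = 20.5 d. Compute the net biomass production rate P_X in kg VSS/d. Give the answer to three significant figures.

P_X ≈ 124 kg VSS/d

For a completely mixed reactor with recycle the Lawrence–McCarty relation gives S = K_s·(1 + k_d·θ_c) / [θ_c·(Y·k − k_d) − 1] = 58.0 × (1 + 0.104 × 20.5) / [20.5 × (0.616 × 3.79 − 0.104) − 1] = 181.7 / 44.73 = 4.061 mg/L.
Correct the yield for decay: Y_obs = Y/(1 + k_d θ_c) = 0.616 / (1 + 0.104 × 20.5) = 0.616 / 3.132 = 0.1967.
Q·(S₀ − S) = 1310 × (485 − 4.06) × 10⁻³ = 630.0 kg/d removed.
Net biomass production P_X = Y_obs × Q·(S₀ − S) = 0.1967 × 630.0 = 123.9 kg VSS/d.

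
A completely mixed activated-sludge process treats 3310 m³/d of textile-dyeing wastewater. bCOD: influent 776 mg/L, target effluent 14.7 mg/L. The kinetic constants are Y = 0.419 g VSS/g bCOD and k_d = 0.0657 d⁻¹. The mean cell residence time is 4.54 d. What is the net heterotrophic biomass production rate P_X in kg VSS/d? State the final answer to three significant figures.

P_X ≈ 813 kg VSS/d

Correct the yield for decay: Y_obs = Y/(1 + k_d θ_c) = 0.419 / (1 + 0.0657 × 4.54) = 0.419 / 1.298 = 0.3227.
ΔS = 776 − 14.7 = 761.3 mg/L, so the substrate removal rate is 3310 × 761.3/1000 = 2520 kg bCOD/d.
Net biomass production P_X = Y_obs × Q·(S₀ − S) = 0.3227 × 2520 = 813.3 kg VSS/d.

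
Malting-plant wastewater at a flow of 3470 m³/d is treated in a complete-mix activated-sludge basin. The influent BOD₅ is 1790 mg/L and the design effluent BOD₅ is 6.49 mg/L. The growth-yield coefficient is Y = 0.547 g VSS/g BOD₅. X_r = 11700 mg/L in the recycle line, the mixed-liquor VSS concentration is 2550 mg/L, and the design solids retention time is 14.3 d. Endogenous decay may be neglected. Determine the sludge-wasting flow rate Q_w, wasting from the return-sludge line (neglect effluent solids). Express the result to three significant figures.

V·X = Y·Q·ΔS·θ_c gives V = 0.547 × 3470 × (1790 − 6.49) × 14.3 / 2550 = 18984 m³.
Q_w = (V·X)/(θ_c X_r) = 18984 × 2550 / (14.3 × 11700) = 289.3 m³/d.

Q_w ≈ 289 m³/d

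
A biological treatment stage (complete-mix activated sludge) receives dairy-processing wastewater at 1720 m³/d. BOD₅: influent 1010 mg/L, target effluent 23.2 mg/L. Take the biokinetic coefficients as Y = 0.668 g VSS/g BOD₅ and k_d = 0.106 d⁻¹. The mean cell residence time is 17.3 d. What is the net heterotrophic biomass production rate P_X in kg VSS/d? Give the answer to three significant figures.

P_X ≈ 400 kg VSS/d

Observed yield with endogenous decay: Y_obs = Y / (1 + k_d·θ_c) = 0.668 / (1 + 0.106 × 17.3) = 0.668 / 2.834 = 0.2357 g VSS/g BOD₅.
Mass of BOD₅ removed per day: Q(S₀ − S) = 1720 × 986.8 g/m³ = 1697 kg/d.
P_X = Y_obs · Q(S₀ − S) = 0.2357 × 1697 = 400.1 kg VSS/d.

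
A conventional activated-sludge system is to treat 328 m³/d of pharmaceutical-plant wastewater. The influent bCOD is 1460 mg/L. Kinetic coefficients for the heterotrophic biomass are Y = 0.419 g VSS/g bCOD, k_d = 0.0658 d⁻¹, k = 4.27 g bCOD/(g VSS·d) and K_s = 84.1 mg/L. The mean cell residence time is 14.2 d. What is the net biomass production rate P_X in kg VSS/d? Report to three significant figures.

P_X ≈ 103 kg VSS/d

Effluent substrate depends only on kinetics and SRT: S = K_s(1 + k_d θ_c) / [θ_c(Yk − k_d) − 1] = 84.1 × (1 + 0.0658 × 14.2) / [14.2 × (0.419 × 4.27 − 0.0658) − 1] = 162.7 / 23.47 = 6.931 mg/L.
Y_obs = Y / (1 + k_d θ_c) = 0.419 / (1 + 0.0658 × 14.2) = 0.419 / 1.934 = 0.2166.
ΔS = 1460 − 6.93 = 1453 mg/L, so the substrate removal rate is 328 × 1453/1000 = 476.6 kg bCOD/d.
P_X = Y_obs · Q(S₀ − S) = 0.2166 × 476.6 = 103.2 kg VSS/d.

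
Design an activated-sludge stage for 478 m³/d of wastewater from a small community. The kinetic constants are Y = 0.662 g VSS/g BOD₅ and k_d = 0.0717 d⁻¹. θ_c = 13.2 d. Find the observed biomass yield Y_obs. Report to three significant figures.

Observed yield with endogenous decay: Y_obs = Y / (1 + k_d·θ_c) = 0.662 / (1 + 0.0717 × 13.2) = 0.662 / 1.946 = 0.3401 g VSS/g BOD₅.

Y_obs ≈ 0.340 g VSS/g BOD₅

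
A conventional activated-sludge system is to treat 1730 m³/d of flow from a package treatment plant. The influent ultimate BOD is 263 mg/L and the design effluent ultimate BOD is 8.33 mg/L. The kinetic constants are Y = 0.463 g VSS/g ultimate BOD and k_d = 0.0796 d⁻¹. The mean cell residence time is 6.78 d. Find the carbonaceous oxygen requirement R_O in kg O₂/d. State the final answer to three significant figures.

The observed yield is Y_obs = Y/(1 + k_d·θ_c) = 0.463 / (1 + 0.0796 × 6.78) = 0.463 / 1.540 = 0.3007 g VSS per g ultimate BOD removed.
ΔS = 263 − 8.33 = 254.7 mg/L, so the substrate removal rate is 1730 × 254.7/1000 = 440.6 kg ultimate BOD/d.
Net sludge production P_X = 0.3007 × 440.6 = 132.5 kg VSS/d.
R_O = Q·ΔS − 1.42 P_X = 440.6 − 188.1 = 252.4 kg O₂/d.

R_O ≈ 252 kg O₂/d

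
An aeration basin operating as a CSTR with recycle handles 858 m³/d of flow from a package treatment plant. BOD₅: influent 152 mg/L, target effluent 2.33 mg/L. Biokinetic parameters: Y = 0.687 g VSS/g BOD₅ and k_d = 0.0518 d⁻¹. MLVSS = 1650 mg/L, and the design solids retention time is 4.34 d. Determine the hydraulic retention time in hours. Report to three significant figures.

τ ≈ 5.30 h

Rearranging the biomass balance for a CMAS with decay, V = Y·Q·ΔS·θ_c / [X·(1+k_d θ_c)] = 0.687 × 858 × (152 − 2.33) × 4.34 / [1650 × (1 + 0.0518 × 4.34)] = 3.83×10^5 / 2021 = 189.5 m³.
τ = V/Q = 189.5/858 = 0.2208 d, or 5.300 h.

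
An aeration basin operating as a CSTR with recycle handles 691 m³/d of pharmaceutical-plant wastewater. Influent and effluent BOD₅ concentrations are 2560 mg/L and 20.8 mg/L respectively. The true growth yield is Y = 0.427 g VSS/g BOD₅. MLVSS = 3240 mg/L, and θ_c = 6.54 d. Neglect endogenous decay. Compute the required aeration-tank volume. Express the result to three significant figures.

V ≈ 1510 m³

V·X = Y·Q·ΔS·θ_c gives V = 0.427 × 691 × (2560 − 20.8) × 6.54 / 3240 = 1512 m³.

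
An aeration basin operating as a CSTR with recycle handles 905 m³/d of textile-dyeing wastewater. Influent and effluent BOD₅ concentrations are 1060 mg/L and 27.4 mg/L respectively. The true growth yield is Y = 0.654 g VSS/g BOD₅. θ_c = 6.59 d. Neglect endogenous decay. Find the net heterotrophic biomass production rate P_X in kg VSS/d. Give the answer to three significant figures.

Since k_d ≈ 0, Y_obs = Y = 0.654 g VSS/g BOD₅.
ΔS = 1060 − 27.4 = 1033 mg/L, so the substrate removal rate is 905 × 1033/1000 = 934.5 kg BOD₅/d.
So the net sludge growth is P_X = 0.6540 × 934.5 = 611.2 kg VSS/d.

P_X ≈ 611 kg VSS/d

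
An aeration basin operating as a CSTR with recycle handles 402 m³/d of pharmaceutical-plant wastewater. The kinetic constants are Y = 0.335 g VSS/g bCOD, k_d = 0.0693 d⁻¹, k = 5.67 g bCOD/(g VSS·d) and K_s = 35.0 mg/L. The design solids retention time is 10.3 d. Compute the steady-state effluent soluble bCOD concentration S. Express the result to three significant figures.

S ≈ 3.36 mg/L

Effluent substrate depends only on kinetics and SRT: S = K_s(1 + k_d θ_c) / [θ_c(Yk − k_d) − 1] = 35.0 × (1 + 0.0693 × 10.3) / [10.3 × (0.335 × 5.67 − 0.0693) − 1] = 59.98 / 17.85 = 3.360 mg/L.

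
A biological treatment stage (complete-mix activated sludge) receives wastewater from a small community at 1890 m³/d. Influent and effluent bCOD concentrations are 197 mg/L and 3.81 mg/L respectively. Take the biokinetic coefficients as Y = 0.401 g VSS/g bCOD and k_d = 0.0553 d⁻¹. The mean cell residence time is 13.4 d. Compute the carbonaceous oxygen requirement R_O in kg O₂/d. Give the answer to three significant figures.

Correct the yield for decay: Y_obs = Y/(1 + k_d θ_c) = 0.401 / (1 + 0.0553 × 13.4) = 0.401 / 1.741 = 0.2303.
Q·(S₀ − S) = 1890 × (197 − 3.81) × 10⁻³ = 365.1 kg/d removed.
Net sludge production P_X = 0.2303 × 365.1 = 84.10 kg VSS/d.
R_O = Q·(S₀ − S) − 1.42·P_X = 365.1 − 1.42 × 84.10 = 245.7 kg O₂/d.

R_O ≈ 246 kg O₂/d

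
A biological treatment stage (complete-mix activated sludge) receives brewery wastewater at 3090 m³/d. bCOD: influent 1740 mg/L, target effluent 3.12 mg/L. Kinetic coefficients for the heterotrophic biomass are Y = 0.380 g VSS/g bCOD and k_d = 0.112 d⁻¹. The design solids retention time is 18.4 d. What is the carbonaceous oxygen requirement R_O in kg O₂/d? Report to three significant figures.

R_O ≈ 4420 kg O₂/d

The observed yield is Y_obs = Y/(1 + k_d·θ_c) = 0.380 / (1 + 0.112 × 18.4) = 0.380 / 3.061 = 0.1242 g VSS per g bCOD removed.
ΔS = 1740 − 3.12 = 1737 mg/L, so the substrate removal rate is 3090 × 1737/1000 = 5367 kg bCOD/d.
Net sludge production P_X = 0.1242 × 5367 = 666.3 kg VSS/d.
R_O = Q·(S₀ − S) − 1.42·P_X = 5367 − 1.42 × 666.3 = 4421 kg O₂/d.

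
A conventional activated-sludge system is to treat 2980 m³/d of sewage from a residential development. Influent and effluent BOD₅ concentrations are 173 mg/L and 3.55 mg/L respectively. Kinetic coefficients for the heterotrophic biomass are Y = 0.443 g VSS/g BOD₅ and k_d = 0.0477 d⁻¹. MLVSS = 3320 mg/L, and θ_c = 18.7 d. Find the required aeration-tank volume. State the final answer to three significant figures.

V ≈ 666 m³

Steady-state biomass mass balance: V·X·(1 + k_d·θ_c) = Y·Q·(S₀ − S)·θ_c, so V = 0.443 × 2980 × (173 − 3.55) × 18.7 / [3320 × (1 + 0.0477 × 18.7)] = 4.18×10^6 / 6281 = 666.0 m³.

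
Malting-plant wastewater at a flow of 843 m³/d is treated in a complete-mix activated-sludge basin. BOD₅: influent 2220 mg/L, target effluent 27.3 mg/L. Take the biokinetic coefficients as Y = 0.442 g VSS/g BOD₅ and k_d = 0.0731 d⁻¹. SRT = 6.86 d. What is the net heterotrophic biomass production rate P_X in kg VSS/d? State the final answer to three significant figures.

The observed yield is Y_obs = Y/(1 + k_d·θ_c) = 0.442 / (1 + 0.0731 × 6.86) = 0.442 / 1.501 = 0.2944 g VSS per g BOD₅ removed.
ΔS = 2220 − 27.3 = 2193 mg/L, so the substrate removal rate is 843 × 2193/1000 = 1848 kg BOD₅/d.
Net biomass production P_X = Y_obs × Q·(S₀ − S) = 0.2944 × 1848 = 544.1 kg VSS/d.

P_X ≈ 544 kg VSS/d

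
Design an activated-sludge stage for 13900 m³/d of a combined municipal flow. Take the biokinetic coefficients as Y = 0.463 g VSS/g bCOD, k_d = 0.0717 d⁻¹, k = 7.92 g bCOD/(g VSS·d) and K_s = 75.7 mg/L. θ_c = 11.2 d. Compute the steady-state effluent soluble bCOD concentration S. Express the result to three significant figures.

S ≈ 3.48 mg/L

From the Monod/SRT balance for a CMAS, S = K_s·(1+k_d θ_c)/[θ_c·(Y k − k_d) − 1] = 75.7 × (1 + 0.0717 × 11.2) / [11.2 × (0.463 × 7.92 − 0.0717) − 1] = 136.5 / 39.27 = 3.476 mg/L.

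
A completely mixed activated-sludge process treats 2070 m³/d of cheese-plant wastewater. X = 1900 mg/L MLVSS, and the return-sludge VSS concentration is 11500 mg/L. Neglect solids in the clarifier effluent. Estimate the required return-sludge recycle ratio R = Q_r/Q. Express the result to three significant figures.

R ≈ 0.198

R = Q_r/Q = X/(X_r − X) = 1900 / (11500 − 1900) = 0.1979.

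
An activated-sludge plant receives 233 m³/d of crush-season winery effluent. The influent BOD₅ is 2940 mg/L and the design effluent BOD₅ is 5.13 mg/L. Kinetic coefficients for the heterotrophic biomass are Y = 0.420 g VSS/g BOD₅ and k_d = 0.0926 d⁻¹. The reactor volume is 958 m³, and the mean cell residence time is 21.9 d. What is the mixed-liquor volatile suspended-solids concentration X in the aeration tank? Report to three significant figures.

X = Y·Q·ΔS·θ_c / [V·(1 + k_d θ_c)] = 0.420 × 233 × (2940 − 5.13) × 21.9 / [958 × (1 + 0.0926 × 21.9)] = 2168 mg/L.

X ≈ 2170 mg/L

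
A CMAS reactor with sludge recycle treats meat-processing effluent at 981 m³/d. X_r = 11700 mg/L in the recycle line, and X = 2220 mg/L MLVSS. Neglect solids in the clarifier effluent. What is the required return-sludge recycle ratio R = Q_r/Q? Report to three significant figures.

R = Q_r/Q = X/(X_r − X) = 2220 / (11700 − 2220) = 0.2342.

R ≈ 0.234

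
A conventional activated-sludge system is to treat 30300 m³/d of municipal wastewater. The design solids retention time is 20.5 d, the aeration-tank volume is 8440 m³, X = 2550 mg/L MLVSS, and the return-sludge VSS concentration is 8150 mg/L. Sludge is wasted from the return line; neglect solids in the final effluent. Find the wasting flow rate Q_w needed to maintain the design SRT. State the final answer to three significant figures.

Q_w = (V·X)/(θ_c X_r) = 8440 × 2550 / (20.5 × 8150) = 128.8 m³/d.

Q_w ≈ 129 m³/d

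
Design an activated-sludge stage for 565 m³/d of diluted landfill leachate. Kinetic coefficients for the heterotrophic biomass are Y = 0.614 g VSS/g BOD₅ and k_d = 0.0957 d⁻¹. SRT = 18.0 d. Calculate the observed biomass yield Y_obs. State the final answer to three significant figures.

Y_obs ≈ 0.226 g VSS/g BOD₅

Correct the yield for decay: Y_obs = Y/(1 + k_d θ_c) = 0.614 / (1 + 0.0957 × 18.0) = 0.614 / 2.723 = 0.2255.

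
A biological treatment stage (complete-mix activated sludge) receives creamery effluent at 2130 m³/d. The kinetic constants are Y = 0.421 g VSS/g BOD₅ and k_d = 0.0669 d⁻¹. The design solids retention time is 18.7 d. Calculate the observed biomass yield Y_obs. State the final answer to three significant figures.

Correct the yield for decay: Y_obs = Y/(1 + k_d θ_c) = 0.421 / (1 + 0.0669 × 18.7) = 0.421 / 2.251 = 0.1870.

Y_obs ≈ 0.187 g VSS/g BOD₅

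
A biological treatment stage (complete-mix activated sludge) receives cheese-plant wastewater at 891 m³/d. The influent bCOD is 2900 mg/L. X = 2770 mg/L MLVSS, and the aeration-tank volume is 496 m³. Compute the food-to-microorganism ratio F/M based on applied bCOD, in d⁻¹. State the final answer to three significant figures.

F/M ≈ 1.88 d⁻¹

F/M = applied load / biomass = Q·S₀/(V·X) = 891 × 2900 / (496.0 × 2770) = 1.881 d⁻¹.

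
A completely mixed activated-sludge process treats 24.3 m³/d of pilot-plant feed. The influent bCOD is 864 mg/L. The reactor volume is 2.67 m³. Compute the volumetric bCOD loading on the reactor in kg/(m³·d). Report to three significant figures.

Applied bCOD load per unit volume = Q·S₀/V = (24.3 × 864/1000)/2.670 = 7.863 kg bCOD·m⁻³·d⁻¹.

L_v ≈ 7.86 kg bCOD/(m³·d)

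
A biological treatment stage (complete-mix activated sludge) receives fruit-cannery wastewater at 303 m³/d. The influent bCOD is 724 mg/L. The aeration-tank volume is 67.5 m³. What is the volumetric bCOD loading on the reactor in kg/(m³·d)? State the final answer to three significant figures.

Volumetric loading L_v = Q·S₀ / V = 303 × 724 g/m³ / 67.50 m³ = 3250 g/(m³·d) = 3.250 kg bCOD/(m³·d).

L_v ≈ 3.25 kg bCOD/(m³·d)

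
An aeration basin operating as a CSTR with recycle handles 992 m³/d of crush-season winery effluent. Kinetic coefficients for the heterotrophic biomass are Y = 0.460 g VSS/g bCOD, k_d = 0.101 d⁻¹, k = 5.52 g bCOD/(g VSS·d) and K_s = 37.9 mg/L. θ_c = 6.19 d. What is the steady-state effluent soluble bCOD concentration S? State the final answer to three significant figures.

For a completely mixed reactor with recycle the Lawrence–McCarty relation gives S = K_s·(1 + k_d·θ_c) / [θ_c·(Y·k − k_d) − 1] = 37.9 × (1 + 0.101 × 6.19) / [6.19 × (0.460 × 5.52 − 0.101) − 1] = 61.59 / 14.09 = 4.371 mg/L.

S ≈ 4.37 mg/L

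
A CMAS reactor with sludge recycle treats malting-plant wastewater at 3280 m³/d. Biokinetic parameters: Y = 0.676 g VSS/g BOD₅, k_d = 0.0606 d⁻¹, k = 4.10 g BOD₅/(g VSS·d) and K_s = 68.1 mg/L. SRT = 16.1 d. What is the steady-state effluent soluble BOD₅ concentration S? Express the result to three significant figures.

S ≈ 3.15 mg/L

Effluent substrate depends only on kinetics and SRT: S = K_s(1 + k_d θ_c) / [θ_c(Yk − k_d) − 1] = 68.1 × (1 + 0.0606 × 16.1) / [16.1 × (0.676 × 4.10 − 0.0606) − 1] = 134.5 / 42.65 = 3.155 mg/L.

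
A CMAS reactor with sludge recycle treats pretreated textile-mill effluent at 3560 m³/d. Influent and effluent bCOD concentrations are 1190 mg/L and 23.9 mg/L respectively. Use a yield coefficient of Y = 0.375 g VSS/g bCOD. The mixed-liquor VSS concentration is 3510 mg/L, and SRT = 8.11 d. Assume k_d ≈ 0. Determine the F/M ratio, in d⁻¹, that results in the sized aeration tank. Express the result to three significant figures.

F/M ≈ 0.336 d⁻¹

Biomass mass balance (decay neglected): V·X = Y·Q·(S₀ − S)·θ_c, so V = 0.375 × 3560 × (1190 − 23.9) × 8.11 / 3510 = 3597 m³.
F/M = applied load / biomass = Q·S₀/(V·X) = 3560 × 1190 / (3597 × 3510) = 0.3356 d⁻¹.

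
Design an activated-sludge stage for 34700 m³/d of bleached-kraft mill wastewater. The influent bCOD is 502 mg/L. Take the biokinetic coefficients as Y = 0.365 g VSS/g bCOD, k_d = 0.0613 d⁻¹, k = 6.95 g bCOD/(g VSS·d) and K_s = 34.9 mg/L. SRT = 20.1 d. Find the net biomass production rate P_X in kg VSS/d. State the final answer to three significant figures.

P_X ≈ 2840 kg VSS/d

From the Monod/SRT balance for a CMAS, S = K_s·(1+k_d θ_c)/[θ_c·(Y k − k_d) − 1] = 34.9 × (1 + 0.0613 × 20.1) / [20.1 × (0.365 × 6.95 − 0.0613) − 1] = 77.90 / 48.76 = 1.598 mg/L.
The observed yield is Y_obs = Y/(1 + k_d·θ_c) = 0.365 / (1 + 0.0613 × 20.1) = 0.365 / 2.232 = 0.1635 g VSS per g bCOD removed.
Substrate removed = Q·(S₀ − S) = 34700 m³/d × (502 − 1.60) g/m³ = 1.74×10^7 g/d = 17364 kg/d.
So the net sludge growth is P_X = 0.1635 × 17364 = 2839 kg VSS/d.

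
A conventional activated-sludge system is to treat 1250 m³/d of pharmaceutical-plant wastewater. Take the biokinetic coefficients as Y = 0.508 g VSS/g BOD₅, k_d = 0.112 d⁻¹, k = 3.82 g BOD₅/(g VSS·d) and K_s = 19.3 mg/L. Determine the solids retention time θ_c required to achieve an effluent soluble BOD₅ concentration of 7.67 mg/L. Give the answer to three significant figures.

From 1/θ_c = Y·k·S/(K_s + S) − k_d: Y·k·S/(K_s+S) = 0.508 × 3.82 × 7.67 / (19.3 + 7.67) = 0.5519 d⁻¹.
1/θ_c = 0.5519 − 0.112 = 0.4399 d⁻¹, so θ_c = 2.273 d.

θ_c ≈ 2.27 d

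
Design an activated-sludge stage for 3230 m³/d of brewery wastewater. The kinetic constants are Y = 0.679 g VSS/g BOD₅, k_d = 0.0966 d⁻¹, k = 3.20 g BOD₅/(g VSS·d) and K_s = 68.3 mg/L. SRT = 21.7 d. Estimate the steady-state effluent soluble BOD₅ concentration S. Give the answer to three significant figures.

S ≈ 4.80 mg/L

From the Monod/SRT balance for a CMAS, S = K_s·(1+k_d θ_c)/[θ_c·(Y k − k_d) − 1] = 68.3 × (1 + 0.0966 × 21.7) / [21.7 × (0.679 × 3.20 − 0.0966) − 1] = 211.5 / 44.05 = 4.800 mg/L.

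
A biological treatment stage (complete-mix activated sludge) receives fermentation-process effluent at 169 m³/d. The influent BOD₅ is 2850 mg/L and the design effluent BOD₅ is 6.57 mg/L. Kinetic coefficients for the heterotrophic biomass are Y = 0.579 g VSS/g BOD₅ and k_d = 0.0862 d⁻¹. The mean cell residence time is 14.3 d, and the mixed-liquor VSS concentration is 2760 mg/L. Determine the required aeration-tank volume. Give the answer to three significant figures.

V ≈ 646 m³

Steady-state biomass mass balance: V·X·(1 + k_d·θ_c) = Y·Q·(S₀ − S)·θ_c, so V = 0.579 × 169 × (2850 − 6.57) × 14.3 / [2760 × (1 + 0.0862 × 14.3)] = 3.98×10^6 / 6162 = 645.7 m³.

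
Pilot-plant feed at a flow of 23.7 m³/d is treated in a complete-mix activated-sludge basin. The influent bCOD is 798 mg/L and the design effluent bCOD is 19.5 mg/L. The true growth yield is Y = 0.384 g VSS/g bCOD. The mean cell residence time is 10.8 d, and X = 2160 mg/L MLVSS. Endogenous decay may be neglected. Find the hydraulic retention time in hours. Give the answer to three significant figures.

τ ≈ 35.9 h

V·X = Y·Q·ΔS·θ_c gives V = 0.384 × 23.7 × (798 − 19.5) × 10.8 / 2160 = 35.42 m³.
τ = V/Q = 35.42/23.7 = 1.495 d, or 35.87 h.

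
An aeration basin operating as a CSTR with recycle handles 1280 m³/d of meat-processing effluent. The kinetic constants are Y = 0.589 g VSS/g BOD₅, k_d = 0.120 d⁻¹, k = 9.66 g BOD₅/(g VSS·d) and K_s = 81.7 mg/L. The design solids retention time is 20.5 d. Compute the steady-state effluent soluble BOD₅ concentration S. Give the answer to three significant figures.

For a completely mixed reactor with recycle the Lawrence–McCarty relation gives S = K_s·(1 + k_d·θ_c) / [θ_c·(Y·k − k_d) − 1] = 81.7 × (1 + 0.120 × 20.5) / [20.5 × (0.589 × 9.66 − 0.120) − 1] = 282.7 / 113.2 = 2.498 mg/L.

S ≈ 2.50 mg/L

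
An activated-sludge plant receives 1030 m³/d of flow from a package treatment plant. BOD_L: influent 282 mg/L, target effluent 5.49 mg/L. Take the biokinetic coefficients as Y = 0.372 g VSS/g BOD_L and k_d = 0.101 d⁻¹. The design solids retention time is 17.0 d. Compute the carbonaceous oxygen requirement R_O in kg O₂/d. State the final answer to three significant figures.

Correct the yield for decay: Y_obs = Y/(1 + k_d θ_c) = 0.372 / (1 + 0.101 × 17.0) = 0.372 / 2.717 = 0.1369.
ΔS = 282 − 5.49 = 276.5 mg/L, so the substrate removal rate is 1030 × 276.5/1000 = 284.8 kg BOD_L/d.
P_X = Y_obs·Q·(S₀ − S) = 0.1369 × 284.8 = 38.99 kg VSS/d.
Carbonaceous O₂ demand = substrate oxidised − cell-mass equivalent = 284.8 − 1.42 × 38.99 = 229.4 kg O₂/d.

R_O ≈ 229 kg O₂/d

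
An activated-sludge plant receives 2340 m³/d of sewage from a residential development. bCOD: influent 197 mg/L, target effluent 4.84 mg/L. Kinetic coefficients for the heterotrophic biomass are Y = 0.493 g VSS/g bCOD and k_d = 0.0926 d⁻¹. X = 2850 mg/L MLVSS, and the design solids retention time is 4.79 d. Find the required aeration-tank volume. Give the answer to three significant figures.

Rearranging the biomass balance for a CMAS with decay, V = Y·Q·ΔS·θ_c / [X·(1+k_d θ_c)] = 0.493 × 2340 × (197 − 4.84) × 4.79 / [2850 × (1 + 0.0926 × 4.79)] = 1.06×10^6 / 4114 = 258.1 m³.

V ≈ 258 m³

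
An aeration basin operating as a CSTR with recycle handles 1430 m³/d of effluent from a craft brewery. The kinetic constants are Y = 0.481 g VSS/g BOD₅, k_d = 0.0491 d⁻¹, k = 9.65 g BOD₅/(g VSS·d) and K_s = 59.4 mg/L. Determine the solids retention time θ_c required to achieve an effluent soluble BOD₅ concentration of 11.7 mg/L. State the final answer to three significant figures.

From 1/θ_c = Y·k·S/(K_s + S) − k_d: Y·k·S/(K_s+S) = 0.481 × 9.65 × 11.7 / (59.4 + 11.7) = 0.7638 d⁻¹.
1/θ_c = 0.7638 − 0.0491 = 0.7147 d⁻¹, so θ_c = 1.399 d.

θ_c ≈ 1.40 d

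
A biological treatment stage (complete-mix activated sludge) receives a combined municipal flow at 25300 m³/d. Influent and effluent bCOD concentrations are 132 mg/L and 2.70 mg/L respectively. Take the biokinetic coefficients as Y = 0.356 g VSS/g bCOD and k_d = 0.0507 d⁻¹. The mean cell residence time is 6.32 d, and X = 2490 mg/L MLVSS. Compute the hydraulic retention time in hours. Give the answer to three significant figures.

τ ≈ 2.12 h

From the SRT design equation V = Y Q (S₀−S) θ_c / [X (1 + k_d θ_c)] = 0.356 × 25300 × (132 − 2.70) × 6.32 / [2490 × (1 + 0.0507 × 6.32)] = 7.36×10^6 / 3288 = 2239 m³.
Hydraulic retention time τ = V/Q = 2239 / 25300 = 0.08848 d = 2.124 h.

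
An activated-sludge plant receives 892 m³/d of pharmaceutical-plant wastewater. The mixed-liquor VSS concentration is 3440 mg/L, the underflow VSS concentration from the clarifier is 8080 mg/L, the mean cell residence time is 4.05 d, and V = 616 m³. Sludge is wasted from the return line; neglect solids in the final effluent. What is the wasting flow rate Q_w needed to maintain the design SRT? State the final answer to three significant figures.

Q_w ≈ 64.8 m³/d

θ_c = V·X/(Q_w·X_r) when wasting from the recycle, so Q_w = V·X/(θ_c·X_r) = 616.0 × 3440 / (4.05 × 8080) = 64.75 m³/d.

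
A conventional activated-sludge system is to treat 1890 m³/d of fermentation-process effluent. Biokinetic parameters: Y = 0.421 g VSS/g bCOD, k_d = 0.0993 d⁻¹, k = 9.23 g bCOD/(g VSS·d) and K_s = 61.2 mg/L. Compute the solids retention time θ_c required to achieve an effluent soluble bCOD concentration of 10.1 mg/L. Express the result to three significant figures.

θ_c ≈ 2.22 d

Specific growth rate at S = 10.1 mg/L: μ = YkS/(K_s+S) = 0.421·9.23·10.1/(61.2+10.1) = 0.5504 d⁻¹.
1/θ_c = 0.5504 − 0.0993 = 0.4511 d⁻¹, so θ_c = 2.217 d.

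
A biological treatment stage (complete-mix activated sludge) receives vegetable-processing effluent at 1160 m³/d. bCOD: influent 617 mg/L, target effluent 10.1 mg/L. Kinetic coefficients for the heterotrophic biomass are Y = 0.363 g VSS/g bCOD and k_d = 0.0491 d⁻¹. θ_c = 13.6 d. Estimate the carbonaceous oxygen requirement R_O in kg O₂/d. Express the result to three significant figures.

R_O ≈ 486 kg O₂/d

Observed yield with endogenous decay: Y_obs = Y / (1 + k_d·θ_c) = 0.363 / (1 + 0.0491 × 13.6) = 0.363 / 1.668 = 0.2177 g VSS/g bCOD.
ΔS = 617 − 10.1 = 606.9 mg/L, so the substrate removal rate is 1160 × 606.9/1000 = 704.0 kg bCOD/d.
Net sludge production P_X = 0.2177 × 704.0 = 153.2 kg VSS/d.
Carbonaceous O₂ demand = substrate oxidised − cell-mass equivalent = 704.0 − 1.42 × 153.2 = 486.4 kg O₂/d.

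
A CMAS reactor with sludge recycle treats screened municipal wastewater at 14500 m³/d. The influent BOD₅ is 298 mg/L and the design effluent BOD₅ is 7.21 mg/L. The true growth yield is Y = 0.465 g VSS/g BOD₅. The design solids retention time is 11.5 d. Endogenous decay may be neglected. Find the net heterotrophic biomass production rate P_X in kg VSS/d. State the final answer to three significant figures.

P_X ≈ 1960 kg VSS/d

With endogenous decay neglected, the observed yield equals the true yield: Y_obs = Y = 0.465 g VSS/g BOD₅.
Mass of BOD₅ removed per day: Q(S₀ − S) = 14500 × 290.8 g/m³ = 4216 kg/d.
Net biomass production P_X = Y_obs × Q·(S₀ − S) = 0.4650 × 4216 = 1961 kg VSS/d.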